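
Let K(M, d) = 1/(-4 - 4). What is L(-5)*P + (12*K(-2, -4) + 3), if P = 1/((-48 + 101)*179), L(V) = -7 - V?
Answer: 28457/18974 ≈ 1.4998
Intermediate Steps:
P = 1/9487 (P = (1/179)/53 = (1/53)*(1/179) = 1/9487 ≈ 0.00010541)
K(M, d) = -1/8 (K(M, d) = 1/(-8) = -1/8)
L(-5)*P + (12*K(-2, -4) + 3) = (-7 - 1*(-5))*(1/9487) + (12*(-1/8) + 3) = (-7 + 5)*(1/9487) + (-3/2 + 3) = -2*1/9487 + 3/2 = -2/9487 + 3/2 = 28457/18974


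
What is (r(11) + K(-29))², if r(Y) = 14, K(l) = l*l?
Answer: 731025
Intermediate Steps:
K(l) = l²
(r(11) + K(-29))² = (14 + (-29)²)² = (14 + 841)² = 855² = 731025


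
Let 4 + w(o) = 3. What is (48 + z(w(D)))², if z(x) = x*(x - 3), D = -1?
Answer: 2704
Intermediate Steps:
w(o) = -1 (w(o) = -4 + 3 = -1)
z(x) = x*(-3 + x)
(48 + z(w(D)))² = (48 - (-3 - 1))² = (48 - 1*(-4))² = (48 + 4)² = 52² = 2704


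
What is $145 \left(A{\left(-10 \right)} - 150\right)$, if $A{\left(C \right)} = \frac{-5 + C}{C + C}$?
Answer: $- \frac{86565}{4} \approx -21641.0$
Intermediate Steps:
$A{\left(C \right)} = \frac{-5 + C}{2 C}$
$145 \left(A{\left(-10 \right)} - 150\right) = 145 \left(\frac{-5 - 10}{2 \left(-10\right)} - 150\right) = 145 \left(\frac{1}{2} \left(- \frac{1}{10}\right) \left(-15\right) - 150\right) = 145 \left(\frac{3}{4} - 150\right) = 145 \left(- \frac{597}{4}\right) = - \frac{86565}{4}$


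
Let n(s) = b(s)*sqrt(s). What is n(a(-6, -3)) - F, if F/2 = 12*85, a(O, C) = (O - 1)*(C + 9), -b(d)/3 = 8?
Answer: -2040 - 24*I*sqrt(42) ≈ -2040.0 - 155.54*I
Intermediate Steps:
b(d) = -24 (b(d) = -3*8 = -24)
a(O, C) = (-1 + O)*(9 + C)
n(s) = -24*sqrt(s)
F = 2040 (F = 2*(12*85) = 2*1020 = 2040)
n(a(-6, -3)) - F = -24*sqrt(-9 - 1*(-3) + 9*(-6) - 3*(-6)) - 1*2040 = -24*sqrt(-9 + 3 - 54 + 18) - 2040 = -24*I*sqrt(42) - 2040 = -2040 - 24*I*sqrt(42)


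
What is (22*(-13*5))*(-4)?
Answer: 5720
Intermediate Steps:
(22*(-13*5))*(-4) = (22*(-65))*(-4) = -1430*(-4) = 5720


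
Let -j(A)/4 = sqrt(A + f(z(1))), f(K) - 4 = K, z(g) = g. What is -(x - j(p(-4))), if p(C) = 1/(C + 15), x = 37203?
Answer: -37203 - 8*sqrt(154)/11 ≈ -37212.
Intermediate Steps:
f(K) = 4 + K
p(C) = 1/(15 + C)
j(A) = -4*sqrt(5 + A) (j(A) = -4*sqrt(A + (4 + 1)) = -4*sqrt(A + 5) = -4*sqrt(5 + A))
-(x - j(p(-4))) = -(37203 - (-4)*sqrt(5 + 1/(15 - 4))) = -(37203 - (-4)*sqrt(5 + 1/11)) = -(37203 - (-4)*sqrt(56/11)) = -(37203 - (-4)*2*sqrt(154)/11) = -(37203 - (-8)*sqrt(154)/11) = -(37203 + 8*sqrt(154)/11) = -37203 - 8*sqrt(154)/11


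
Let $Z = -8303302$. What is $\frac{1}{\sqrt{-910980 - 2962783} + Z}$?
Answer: $- \frac{8303302}{68944827976967} - \frac{i \sqrt{3873763}}{68944827976967} \approx -1.2043 \cdot 10^{-7} - 2.8547 \cdot 10^{-11} i$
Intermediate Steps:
$\frac{1}{\sqrt{-910980 - 2962783} + Z} = \frac{1}{\sqrt{-910980 - 2962783} - 8303302} = \frac{1}{\sqrt{-3873763} - 8303302} = \frac{1}{i \sqrt{3873763} - 8303302} = \frac{1}{-8303302 + i \sqrt{3873763}}$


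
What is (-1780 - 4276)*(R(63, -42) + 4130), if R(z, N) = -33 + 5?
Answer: -24841712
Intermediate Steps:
R(z, N) = -28
(-1780 - 4276)*(R(63, -42) + 4130) = (-1780 - 4276)*(-28 + 4130) = -6056*4102 = -24841712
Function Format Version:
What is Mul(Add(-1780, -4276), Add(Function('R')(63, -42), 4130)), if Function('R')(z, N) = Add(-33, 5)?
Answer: -24841712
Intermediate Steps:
Function('R')(z, N) = -28
Mul(Add(-1780, -4276), Add(Function('R')(63, -42), 4130)) = Mul(Add(-1780, -4276), Add(-28, 4130)) = Mul(-6056, 4102) = -24841712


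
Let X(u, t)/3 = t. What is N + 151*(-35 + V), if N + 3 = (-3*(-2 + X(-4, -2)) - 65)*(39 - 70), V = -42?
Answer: -10359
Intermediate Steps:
X(u, t) = 3*t
N = 1268 (N = -3 + (-3*(-2 + 3*(-2)) - 65)*(39 - 70) = -3 + (-3*(-2 - 6) - 65)*(-31) = -3 + (-3*(-8) - 65)*(-31) = -3 + (24 - 65)*(-31) = -3 - 41*(-31) = -3 + 1271 = 1268)
N + 151*(-35 + V) = 1268 + 151*(-35 - 42) = 1268 + 151*(-77) = 1268 - 11627 = -10359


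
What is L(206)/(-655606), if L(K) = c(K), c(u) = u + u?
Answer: -206/327803 ≈ -0.00062843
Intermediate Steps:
c(u) = 2*u
L(K) = 2*K
L(206)/(-655606) = (2*206)/(-655606) = 412*(-1/655606) = -206/327803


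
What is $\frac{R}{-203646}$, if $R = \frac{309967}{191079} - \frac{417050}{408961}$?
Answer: $- \frac{6724988191}{2273383470488382} \approx -2.9581 \cdot 10^{-6}$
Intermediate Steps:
$R = \frac{6724988191}{11163408417}$ ($R = 309967 \cdot \frac{1}{191079} - \frac{417050}{408961} = \frac{44281}{27297} - \frac{417050}{408961} = \frac{6724988191}{11163408417} \approx 0.60241$)
$\frac{R}{-203646} = \frac{6724988191}{11163408417 \left(-203646\right)} = \frac{6724988191}{11163408417} \left(- \frac{1}{203646}\right) = - \frac{6724988191}{2273383470488382}$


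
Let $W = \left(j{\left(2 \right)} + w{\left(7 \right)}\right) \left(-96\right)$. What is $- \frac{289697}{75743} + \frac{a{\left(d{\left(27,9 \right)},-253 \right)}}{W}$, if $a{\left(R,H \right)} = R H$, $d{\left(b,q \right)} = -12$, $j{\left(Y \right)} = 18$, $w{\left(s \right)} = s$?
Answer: $- \frac{77102379}{15148600} \approx -5.0897$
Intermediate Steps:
$a{\left(R,H \right)} = H R$
$W = -2400$ ($W = \left(18 + 7\right) \left(-96\right) = 25 \left(-96\right) = -2400$)
$- \frac{289697}{75743} + \frac{a{\left(d{\left(27,9 \right)},-253 \right)}}{W} = - \frac{289697}{75743} + \frac{\left(-253\right) \left(-12\right)}{-2400} = \left(-289697\right) \frac{1}{75743} + 3036 \left(- \frac{1}{2400}\right) = - \frac{289697}{75743} - \frac{253}{200} = - \frac{77102379}{15148600}$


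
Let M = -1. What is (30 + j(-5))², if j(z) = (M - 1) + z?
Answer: 529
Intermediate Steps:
j(z) = -2 + z (j(z) = (-1 - 1) + z = -2 + z)
(30 + j(-5))² = (30 + (-2 - 5))² = (30 - 7)² = 23² = 529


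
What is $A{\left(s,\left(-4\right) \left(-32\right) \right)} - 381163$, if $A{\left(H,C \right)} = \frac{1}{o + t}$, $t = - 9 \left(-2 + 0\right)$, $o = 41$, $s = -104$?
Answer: $- \frac{22488616}{59} \approx -3.8116 \cdot 10^{5}$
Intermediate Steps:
$t = 18$ ($t = \left(-9\right) \left(-2\right) = 18$)
$A{\left(H,C \right)} = \frac{1}{59}$ ($A{\left(H,C \right)} = \frac{1}{41 + 18} = \frac{1}{59}$)
$A{\left(s,\left(-4\right) \left(-32\right) \right)} - 381163 = \frac{1}{59} - 381163 = - \frac{22488616}{59}$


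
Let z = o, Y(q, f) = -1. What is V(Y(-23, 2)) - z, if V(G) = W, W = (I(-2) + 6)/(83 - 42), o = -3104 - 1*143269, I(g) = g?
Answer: 6001297/41 ≈ 1.4637e+5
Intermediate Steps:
o = -146373 (o = -3104 - 143269 = -146373)
W = 4/41 (W = (-2 + 6)/(83 - 42) = 4/41 ≈ 0.097561)
z = -146373
V(G) = 4/41
V(Y(-23, 2)) - z = 4/41 - 1*(-146373) = 4/41 + 146373 = 6001297/41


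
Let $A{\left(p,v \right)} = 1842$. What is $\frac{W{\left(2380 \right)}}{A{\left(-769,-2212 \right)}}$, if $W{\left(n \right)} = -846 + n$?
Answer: $\frac{767}{921} \approx 0.83279$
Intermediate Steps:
$\frac{W{\left(2380 \right)}}{A{\left(-769,-2212 \right)}} = \frac{-846 + 2380}{1842} = 1534 \cdot \frac{1}{1842} = \frac{767}{921}$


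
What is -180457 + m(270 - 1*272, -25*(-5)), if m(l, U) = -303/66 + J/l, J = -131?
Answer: -1984357/11 ≈ -1.8040e+5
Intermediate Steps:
m(l, U) = -101/22 - 131/l (m(l, U) = -303/66 - 131/l = -303*1/66 - 131/l = -101/22 - 131/l)
-180457 + m(270 - 1*272, -25*(-5)) = -180457 + (-101/22 - 131/(270 - 1*272)) = -180457 + (-101/22 - 131/(270 - 272)) = -180457 + (-101/22 - 131/(-2)) = -180457 + (-101/22 - 131*(-1/2)) = -180457 + (-101/22 + 131/2) = -180457 + 670/11 = -1984357/11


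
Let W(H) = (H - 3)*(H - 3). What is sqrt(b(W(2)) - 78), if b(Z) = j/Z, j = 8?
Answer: I*sqrt(70) ≈ 8.3666*I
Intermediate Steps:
W(H) = (-3 + H)**2 (W(H) = (-3 + H)*(-3 + H) = (-3 + H)**2)
b(Z) = 8/Z
sqrt(b(W(2)) - 78) = sqrt(8/((-3 + 2)**2) - 78) = sqrt(8/((-1)**2) - 78) = sqrt(8/1 - 78) = sqrt(8*1 - 78) = sqrt(8 - 78) = sqrt(-70) = I*sqrt(70)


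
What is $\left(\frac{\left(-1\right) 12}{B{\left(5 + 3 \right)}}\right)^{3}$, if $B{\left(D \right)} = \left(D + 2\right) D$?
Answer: $- \frac{27}{8000} \approx -0.003375$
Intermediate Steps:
$B{\left(D \right)} = D \left(2 + D\right)$ ($B{\left(D \right)} = \left(2 + D\right) D = D \left(2 + D\right)$)
$\left(\frac{\left(-1\right) 12}{B{\left(5 + 3 \right)}}\right)^{3} = \left(\frac{\left(-1\right) 12}{\left(5 + 3\right) \left(2 + \left(5 + 3\right)\right)}\right)^{3} = \left(- \frac{12}{8 \left(2 + 8\right)}\right)^{3} = \left(- \frac{12}{8 \cdot 10}\right)^{3} = \left(- \frac{12}{80}\right)^{3} = \left(\left(-12\right) \frac{1}{80}\right)^{3} = \left(- \frac{3}{20}\right)^{3} = - \frac{27}{8000}$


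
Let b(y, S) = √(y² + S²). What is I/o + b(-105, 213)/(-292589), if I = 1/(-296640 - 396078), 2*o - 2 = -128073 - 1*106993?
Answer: 1/81416531976 - 3*√6266/292589 ≈ -0.00081163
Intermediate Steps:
b(y, S) = √(S² + y²)
o = -117532 (o = 1 + (-128073 - 1*106993)/2 = 1 + (-128073 - 106993)/2 = 1 + (½)*(-235066) = 1 - 117533 = -117532)
I = -1/692718 (I = 1/(-692718) = -1/692718 ≈ -1.4436e-6)
I/o + b(-105, 213)/(-292589) = -1/692718/(-117532) + √(213² + (-105)²)/(-292589) = -1/692718*(-1/117532) + √(45369 + 11025)*(-1/292589) = 1/81416531976 + √56394*(-1/292589) = 1/81416531976 + (3*√6266)*(-1/292589) = 1/81416531976 - 3*√6266/292589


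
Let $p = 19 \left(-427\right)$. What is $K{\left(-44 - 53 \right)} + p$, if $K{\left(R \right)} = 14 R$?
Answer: $-9471$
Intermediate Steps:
$p = -8113$
$K{\left(-44 - 53 \right)} + p = 14 \left(-44 - 53\right) - 8113 = 14 \left(-97\right) - 8113 = -1358 - 8113 = -9471$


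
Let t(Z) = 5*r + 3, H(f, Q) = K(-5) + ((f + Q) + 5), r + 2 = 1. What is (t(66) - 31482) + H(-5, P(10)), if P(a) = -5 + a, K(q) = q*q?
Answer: -31454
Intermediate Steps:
r = -1 (r = -2 + 1 = -1)
K(q) = q²
H(f, Q) = 30 + Q + f (H(f, Q) = (-5)² + ((f + Q) + 5) = 25 + ((Q + f) + 5) = 25 + (5 + Q + f) = 30 + Q + f)
t(Z) = -2 (t(Z) = 5*(-1) + 3 = -5 + 3 = -2)
(t(66) - 31482) + H(-5, P(10)) = (-2 - 31482) + (30 + (-5 + 10) - 5) = -31484 + (30 + 5 - 5) = -31484 + 30 = -31454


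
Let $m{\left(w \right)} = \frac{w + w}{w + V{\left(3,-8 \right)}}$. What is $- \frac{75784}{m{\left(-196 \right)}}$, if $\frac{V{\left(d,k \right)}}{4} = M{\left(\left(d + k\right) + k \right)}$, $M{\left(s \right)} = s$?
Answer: $- \frac{2349304}{49} \approx -47945.0$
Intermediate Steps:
$V{\left(d,k \right)} = 4 d + 8 k$ ($V{\left(d,k \right)} = 4 \left(\left(d + k\right) + k\right) = 4 \left(d + 2 k\right) = 4 d + 8 k$)
$m{\left(w \right)} = \frac{2 w}{-52 + w}$ ($m{\left(w \right)} = \frac{w + w}{w + \left(4 \cdot 3 + 8 \left(-8\right)\right)} = \frac{2 w}{w + \left(12 - 64\right)} = \frac{2 w}{w - 52} = \frac{2 w}{-52 + w}$)
$- \frac{75784}{m{\left(-196 \right)}} = - \frac{75784}{2 \left(-196\right) \frac{1}{-52 - 196}} = - \frac{75784}{2 \left(-196\right) \frac{1}{-248}} = - \frac{75784}{2 \left(-196\right) \left(- \frac{1}{248}\right)} = - \frac{75784}{\frac{49}{31}} = \left(-75784\right) \frac{31}{49} = - \frac{2349304}{49}$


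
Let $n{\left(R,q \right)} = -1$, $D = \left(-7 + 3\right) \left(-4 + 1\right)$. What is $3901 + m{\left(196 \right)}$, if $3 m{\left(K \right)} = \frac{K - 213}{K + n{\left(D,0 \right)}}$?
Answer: $\frac{2282068}{585} \approx 3901.0$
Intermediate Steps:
$D = 12$ ($D = \left(-4\right) \left(-3\right) = 12$)
$m{\left(K \right)} = \frac{-213 + K}{3 \left(-1 + K\right)}$ ($m{\left(K \right)} = \frac{\left(K - 213\right) \frac{1}{K - 1}}{3} = \frac{\left(-213 + K\right) \frac{1}{-1 + K}}{3} = \frac{\frac{1}{-1 + K} \left(-213 + K\right)}{3} = \frac{-213 + K}{3 \left(-1 + K\right)}$)
$3901 + m{\left(196 \right)} = 3901 + \frac{-213 + 196}{3 \left(-1 + 196\right)} = 3901 + \frac{1}{3} \cdot \frac{1}{195} \left(-17\right) = 3901 - \frac{17}{585} = \frac{2282068}{585}$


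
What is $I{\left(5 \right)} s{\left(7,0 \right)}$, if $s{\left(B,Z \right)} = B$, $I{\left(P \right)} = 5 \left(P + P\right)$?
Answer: $350$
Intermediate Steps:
$I{\left(P \right)} = 10 P$ ($I{\left(P \right)} = 5 \cdot 2 P = 10 P$)
$I{\left(5 \right)} s{\left(7,0 \right)} = 10 \cdot 5 \cdot 7 = 50 \cdot 7 = 350$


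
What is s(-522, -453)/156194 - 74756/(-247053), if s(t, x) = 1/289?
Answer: 3374491020949/11151988725498 ≈ 0.30259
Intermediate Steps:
s(t, x) = 1/289
s(-522, -453)/156194 - 74756/(-247053) = (1/289)/156194 - 74756/(-247053) = (1/289)*(1/156194) - 74756*(-1/247053) = 1/45140066 + 74756/247053 = 3374491020949/11151988725498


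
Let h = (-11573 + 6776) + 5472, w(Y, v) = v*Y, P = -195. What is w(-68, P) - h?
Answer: 12585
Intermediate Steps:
w(Y, v) = Y*v
h = 675 (h = -4797 + 5472 = 675)
w(-68, P) - h = -68*(-195) - 1*675 = 13260 - 675 = 12585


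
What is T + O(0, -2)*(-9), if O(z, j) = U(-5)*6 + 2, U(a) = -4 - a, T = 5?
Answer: -67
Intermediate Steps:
O(z, j) = 8 (O(z, j) = (-4 - 1*(-5))*6 + 2 = (-4 + 5)*6 + 2 = 1*6 + 2 = 6 + 2 = 8)
T + O(0, -2)*(-9) = 5 + 8*(-9) = 5 - 72 = -67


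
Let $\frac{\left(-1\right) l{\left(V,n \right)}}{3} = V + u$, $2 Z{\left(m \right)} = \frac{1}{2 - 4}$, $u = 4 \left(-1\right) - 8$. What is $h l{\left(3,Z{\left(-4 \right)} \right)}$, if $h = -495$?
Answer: $-13365$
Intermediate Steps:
$u = -12$ ($u = -4 - 8 = -12$)
$Z{\left(m \right)} = - \frac{1}{4}$ ($Z{\left(m \right)} = \frac{1}{2 \left(2 - 4\right)} = \frac{1}{2 \left(-2\right)} = \frac{1}{2} \left(- \frac{1}{2}\right) = - \frac{1}{4}$)
$l{\left(V,n \right)} = 36 - 3 V$ ($l{\left(V,n \right)} = - 3 \left(V - 12\right) = - 3 \left(-12 + V\right) = 36 - 3 V$)
$h l{\left(3,Z{\left(-4 \right)} \right)} = - 495 \left(36 - 9\right) = \left(-495\right) 27 = -13365$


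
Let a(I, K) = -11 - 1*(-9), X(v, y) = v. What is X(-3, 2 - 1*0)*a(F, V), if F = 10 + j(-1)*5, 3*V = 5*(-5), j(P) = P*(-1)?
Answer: 6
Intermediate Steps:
j(P) = -P
V = -25/3 (V = (5*(-5))/3 = (⅓)*(-25) = -25/3 ≈ -8.3333)
F = 15 (F = 10 - 1*(-1)*5 = 10 + 1*5 = 10 + 5 = 15)
a(I, K) = -2 (a(I, K) = -11 + 9 = -2)
X(-3, 2 - 1*0)*a(F, V) = -3*(-2) = 6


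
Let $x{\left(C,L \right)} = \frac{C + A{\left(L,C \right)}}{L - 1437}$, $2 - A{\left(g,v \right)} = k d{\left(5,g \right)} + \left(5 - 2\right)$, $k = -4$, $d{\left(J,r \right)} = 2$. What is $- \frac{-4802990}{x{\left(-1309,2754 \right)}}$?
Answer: $- \frac{1054256305}{217} \approx -4.8583 \cdot 10^{6}$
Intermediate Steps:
$A{\left(g,v \right)} = 7$ ($A{\left(g,v \right)} = 2 - \left(\left(-4\right) 2 + \left(5 - 2\right)\right) = 2 - \left(-8 + 3\right) = 2 - -5 = 2 + 5 = 7$)
$x{\left(C,L \right)} = \frac{7 + C}{-1437 + L}$ ($x{\left(C,L \right)} = \frac{C + 7}{L - 1437} = \frac{7 + C}{-1437 + L}$)
$- \frac{-4802990}{x{\left(-1309,2754 \right)}} = - \frac{-4802990}{\frac{1}{-1437 + 2754} \left(7 - 1309\right)} = - \frac{-4802990}{\frac{1}{1317} \left(-1302\right)} = - \frac{-4802990}{- \frac{434}{439}} = - \frac{\left(-4802990\right) \left(-439\right)}{434} = \left(-1\right) \frac{1054256305}{217} = - \frac{1054256305}{217}$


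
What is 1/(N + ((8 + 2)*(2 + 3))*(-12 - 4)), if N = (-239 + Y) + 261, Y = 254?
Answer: -1/524 ≈ -0.0019084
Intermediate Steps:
N = 276 (N = (-239 + 254) + 261 = 15 + 261 = 276)
1/(N + ((8 + 2)*(2 + 3))*(-12 - 4)) = 1/(276 + ((8 + 2)*(2 + 3))*(-12 - 4)) = 1/(276 + (10*5)*(-16)) = 1/(276 + 50*(-16)) = 1/(276 - 800) = 1/(-524) = -1/524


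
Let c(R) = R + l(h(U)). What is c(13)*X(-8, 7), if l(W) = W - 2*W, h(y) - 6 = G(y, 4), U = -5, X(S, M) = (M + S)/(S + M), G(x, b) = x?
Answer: 12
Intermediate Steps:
X(S, M) = 1 (X(S, M) = (M + S)/(M + S) = 1)
h(y) = 6 + y
l(W) = -W
c(R) = -1 + R (c(R) = R - (6 - 5) = R - 1*1 = R - 1 = -1 + R)
c(13)*X(-8, 7) = (-1 + 13)*1 = 12*1 = 12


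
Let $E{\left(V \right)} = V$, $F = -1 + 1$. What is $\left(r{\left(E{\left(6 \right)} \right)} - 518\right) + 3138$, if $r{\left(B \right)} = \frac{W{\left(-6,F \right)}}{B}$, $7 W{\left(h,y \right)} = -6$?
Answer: $\frac{18339}{7} \approx 2619.9$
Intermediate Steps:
$F = 0$
$W{\left(h,y \right)} = - \frac{6}{7}$ ($W{\left(h,y \right)} = \frac{1}{7} \left(-6\right) = - \frac{6}{7}$)
$r{\left(B \right)} = - \frac{6}{7 B}$
$\left(r{\left(E{\left(6 \right)} \right)} - 518\right) + 3138 = \left(- \frac{6}{7 \cdot 6} - 518\right) + 3138 = \left(\left(- \frac{6}{7}\right) \frac{1}{6} - 518\right) + 3138 = \left(- \frac{1}{7} - 518\right) + 3138 = - \frac{3627}{7} + 3138 = \frac{18339}{7}$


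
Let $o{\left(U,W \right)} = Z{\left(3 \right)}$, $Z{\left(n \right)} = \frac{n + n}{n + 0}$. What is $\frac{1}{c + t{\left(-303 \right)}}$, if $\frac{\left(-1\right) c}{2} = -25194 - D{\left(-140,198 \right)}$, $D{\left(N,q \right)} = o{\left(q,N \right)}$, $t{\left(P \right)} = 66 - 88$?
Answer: $\frac{1}{50370} \approx 1.9853 \cdot 10^{-5}$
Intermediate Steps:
$t{\left(P \right)} = -22$ ($t{\left(P \right)} = 66 - 88 = -22$)
$Z{\left(n \right)} = 2$ ($Z{\left(n \right)} = \frac{2 n}{n} = 2$)
$o{\left(U,W \right)} = 2$
$D{\left(N,q \right)} = 2$
$c = 50392$ ($c = - 2 \left(-25194 - 2\right) = \left(-2\right) \left(-25196\right) = 50392$)
$\frac{1}{c + t{\left(-303 \right)}} = \frac{1}{50392 - 22} = \frac{1}{50370}$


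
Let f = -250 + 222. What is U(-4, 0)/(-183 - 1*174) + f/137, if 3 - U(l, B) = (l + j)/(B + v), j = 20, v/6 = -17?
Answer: -75979/356337 ≈ -0.21322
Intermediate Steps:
v = -102 (v = 6*(-17) = -102)
U(l, B) = 3 - (20 + l)/(-102 + B) (U(l, B) = 3 - (l + 20)/(B - 102) = 3 - (20 + l)/(-102 + B))
f = -28
U(-4, 0)/(-183 - 1*174) + f/137 = ((-326 - 1*(-4) + 3*0)/(-102 + 0))/(-183 - 1*174) - 28/137 = ((-326 + 4 + 0)/(-102))/(-183 - 174) - 28*1/137 = -1/102*(-322)/(-357) - 28/137 = (161/51)*(-1/357) - 28/137 = -23/2601 - 28/137 = -75979/356337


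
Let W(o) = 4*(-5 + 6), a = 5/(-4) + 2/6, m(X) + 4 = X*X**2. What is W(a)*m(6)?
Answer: 848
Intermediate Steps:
m(X) = -4 + X**3 (m(X) = -4 + X*X**2 = -4 + X**3)
a = -11/12 (a = 5*(-1/4) + 2*(1/6) = -5/4 + 1/3 = -11/12 ≈ -0.91667)
W(o) = 4 (W(o) = 4*1 = 4)
W(a)*m(6) = 4*(-4 + 6**3) = 4*(-4 + 216) = 4*212 = 848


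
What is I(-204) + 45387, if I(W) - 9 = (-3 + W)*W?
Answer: 87624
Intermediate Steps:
I(W) = 9 + W*(-3 + W) (I(W) = 9 + (-3 + W)*W = 9 + W*(-3 + W))
I(-204) + 45387 = (9 + (-204)**2 - 3*(-204)) + 45387 = (9 + 41616 + 612) + 45387 = 42237 + 45387 = 87624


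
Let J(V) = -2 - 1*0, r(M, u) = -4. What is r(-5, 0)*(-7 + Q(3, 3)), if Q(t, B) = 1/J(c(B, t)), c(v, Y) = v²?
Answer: 30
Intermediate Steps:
J(V) = -2 (J(V) = -2 + 0 = -2)
Q(t, B) = -½ (Q(t, B) = 1/(-2) = 1*(-½) = -½)
r(-5, 0)*(-7 + Q(3, 3)) = -4*(-7 - ½) = -4*(-15/2) = 30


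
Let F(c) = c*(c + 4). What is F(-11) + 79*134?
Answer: 10663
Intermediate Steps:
F(c) = c*(4 + c)
F(-11) + 79*134 = -11*(4 - 11) + 79*134 = -11*(-7) + 10586 = 77 + 10586 = 10663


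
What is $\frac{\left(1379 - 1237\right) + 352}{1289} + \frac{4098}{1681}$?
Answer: $\frac{6112736}{2166809} \approx 2.8211$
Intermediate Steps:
$\frac{\left(1379 - 1237\right) + 352}{1289} + \frac{4098}{1681} = \left(142 + 352\right) \frac{1}{1289} + 4098 \cdot \frac{1}{1681} = 494 \cdot \frac{1}{1289} + \frac{4098}{1681} = \frac{494}{1289} + \frac{4098}{1681} = \frac{6112736}{2166809}$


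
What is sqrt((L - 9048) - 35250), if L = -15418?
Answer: 2*I*sqrt(14929) ≈ 244.37*I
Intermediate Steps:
sqrt((L - 9048) - 35250) = sqrt((-15418 - 9048) - 35250) = sqrt(-24466 - 35250) = sqrt(-59716) = 2*I*sqrt(14929)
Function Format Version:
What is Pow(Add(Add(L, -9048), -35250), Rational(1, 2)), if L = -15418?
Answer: Mul(2, I, Pow(14929, Rational(1, 2))) ≈ Mul(244.37, I)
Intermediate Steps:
Pow(Add(Add(L, -9048), -35250), Rational(1, 2)) = Pow(Add(Add(-15418, -9048), -35250), Rational(1, 2)) = Pow(Add(-24466, -35250), Rational(1, 2)) = Pow(-59716, Rational(1, 2)) = Mul(2, I, Pow(14929, Rational(1, 2)))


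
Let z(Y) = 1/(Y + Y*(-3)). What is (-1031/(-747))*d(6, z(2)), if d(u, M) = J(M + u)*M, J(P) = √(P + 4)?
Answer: -1031*√39/5976 ≈ -1.0774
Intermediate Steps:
J(P) = √(4 + P)
z(Y) = -1/(2*Y) (z(Y) = 1/(Y - 3*Y) = 1/(-2*Y) = -1/(2*Y))
d(u, M) = M*√(4 + M + u) (d(u, M) = √(4 + (M + u))*M = √(4 + M + u)*M = M*√(4 + M + u))
(-1031/(-747))*d(6, z(2)) = (-1031/(-747))*((-½/2)*√(4 - ½/2 + 6)) = (-1031*(-1/747))*((-½*½)*√(4 - ½*½ + 6)) = 1031*(-√(4 - ¼ + 6)/4)/747 = 1031*(-√39/8)/747 = -1031*√39/5976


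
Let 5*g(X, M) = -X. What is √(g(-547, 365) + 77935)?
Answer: 3*√216790/5 ≈ 279.36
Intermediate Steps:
g(X, M) = -X/5 (g(X, M) = (-X)/5 = -X/5)
√(g(-547, 365) + 77935) = √(-⅕*(-547) + 77935) = √(547/5 + 77935) = √(390222/5) = 3*√216790/5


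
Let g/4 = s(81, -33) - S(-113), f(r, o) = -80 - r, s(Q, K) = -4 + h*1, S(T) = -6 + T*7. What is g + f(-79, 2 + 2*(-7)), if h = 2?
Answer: 3179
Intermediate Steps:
S(T) = -6 + 7*T
s(Q, K) = -2 (s(Q, K) = -4 + 2*1 = -4 + 2 = -2)
g = 3180 (g = 4*(-2 - (-6 + 7*(-113))) = 4*(-2 - (-6 - 791)) = 4*(-2 - 1*(-797)) = 4*(-2 + 797) = 4*795 = 3180)
g + f(-79, 2 + 2*(-7)) = 3180 + (-80 - 1*(-79)) = 3180 + (-80 + 79) = 3180 - 1 = 3179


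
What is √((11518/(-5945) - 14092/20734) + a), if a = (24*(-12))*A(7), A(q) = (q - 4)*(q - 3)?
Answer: 2*I*√3284372490622898010/61631815 ≈ 58.81*I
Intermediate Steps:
A(q) = (-4 + q)*(-3 + q)
a = -3456 (a = (24*(-12))*(12 + 7² - 7*7) = -288*(12 + 49 - 49) = -288*12 = -3456)
√((11518/(-5945) - 14092/20734) + a) = √((11518/(-5945) - 14092/20734) - 3456) = √((11518*(-1/5945) - 14092*1/20734) - 3456) = √((-11518/5945 - 7046/10367) - 3456) = √(-161295576/61631815 - 3456) = √(-213160848216/61631815) = 2*I*√3284372490622898010/61631815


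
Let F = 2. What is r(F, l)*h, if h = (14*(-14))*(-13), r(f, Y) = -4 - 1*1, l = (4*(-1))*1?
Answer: -12740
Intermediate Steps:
l = -4 (l = -4*1 = -4)
r(f, Y) = -5 (r(f, Y) = -4 - 1 = -5)
h = 2548 (h = -196*(-13) = 2548)
r(F, l)*h = -5*2548 = -12740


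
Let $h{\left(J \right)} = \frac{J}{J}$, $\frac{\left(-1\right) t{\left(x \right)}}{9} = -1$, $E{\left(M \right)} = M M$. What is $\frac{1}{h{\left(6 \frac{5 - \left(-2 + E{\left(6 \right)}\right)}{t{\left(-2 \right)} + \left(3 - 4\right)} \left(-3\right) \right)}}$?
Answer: $1$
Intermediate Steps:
$E{\left(M \right)} = M^{2}$
$t{\left(x \right)} = 9$ ($t{\left(x \right)} = \left(-9\right) \left(-1\right) = 9$)
$h{\left(J \right)} = 1$
$\frac{1}{h{\left(6 \frac{5 - \left(-2 + E{\left(6 \right)}\right)}{t{\left(-2 \right)} + \left(3 - 4\right)} \left(-3\right) \right)}} = 1^{-1} = 1$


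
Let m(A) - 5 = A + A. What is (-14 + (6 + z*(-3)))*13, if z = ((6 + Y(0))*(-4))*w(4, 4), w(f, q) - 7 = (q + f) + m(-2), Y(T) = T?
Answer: 14872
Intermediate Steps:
m(A) = 5 + 2*A (m(A) = 5 + (A + A) = 5 + 2*A)
w(f, q) = 8 + f + q (w(f, q) = 7 + ((q + f) + (5 + 2*(-2))) = 7 + ((f + q) + (5 - 4)) = 7 + ((f + q) + 1) = 7 + (1 + f + q) = 8 + f + q)
z = -384 (z = ((6 + 0)*(-4))*(8 + 4 + 4) = (6*(-4))*16 = -24*16 = -384)
(-14 + (6 + z*(-3)))*13 = (-14 + (6 - 384*(-3)))*13 = (-14 + (6 + 1152))*13 = (-14 + 1158)*13 = 1144*13 = 14872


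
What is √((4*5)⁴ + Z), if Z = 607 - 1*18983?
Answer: 6*√3934 ≈ 376.33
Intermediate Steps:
Z = -18376 (Z = 607 - 18983 = -18376)
√((4*5)⁴ + Z) = √((4*5)⁴ - 18376) = √(20⁴ - 18376) = √(160000 - 18376) = √141624 = 6*√3934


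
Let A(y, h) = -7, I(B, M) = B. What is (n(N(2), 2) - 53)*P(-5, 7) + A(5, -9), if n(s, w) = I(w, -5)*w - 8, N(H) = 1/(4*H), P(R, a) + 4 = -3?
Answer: 392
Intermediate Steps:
P(R, a) = -7 (P(R, a) = -4 - 3 = -7)
N(H) = 1/(4*H)
n(s, w) = -8 + w² (n(s, w) = w*w - 8 = w² - 8 = -8 + w²)
(n(N(2), 2) - 53)*P(-5, 7) + A(5, -9) = ((-8 + 2²) - 53)*(-7) - 7 = ((-8 + 4) - 53)*(-7) - 7 = (-4 - 53)*(-7) - 7 = -57*(-7) - 7 = 399 - 7 = 392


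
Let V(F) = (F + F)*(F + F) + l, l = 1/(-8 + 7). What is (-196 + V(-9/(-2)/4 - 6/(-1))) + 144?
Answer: 2401/16 ≈ 150.06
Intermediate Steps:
l = -1 (l = 1/(-1) = -1)
V(F) = -1 + 4*F² (V(F) = (F + F)*(F + F) - 1 = (2*F)*(2*F) - 1 = 4*F² - 1 = -1 + 4*F²)
(-196 + V(-9/(-2)/4 - 6/(-1))) + 144 = (-196 + (-1 + 4*(-9/(-2)/4 - 6/(-1))²)) + 144 = (-196 + (-1 + 4*(-9*(-½)*(¼) - 6*(-1))²)) + 144 = (-196 + (-1 + 4*((9/2)*(¼) + 6)²)) + 144 = (-196 + (-1 + 4*(9/8 + 6)²)) + 144 = (-196 + (-1 + 4*(57/8)²)) + 144 = (-196 + (-1 + 4*(3249/64))) + 144 = (-196 + (-1 + 3249/16)) + 144 = (-196 + 3233/16) + 144 = 97/16 + 144 = 2401/16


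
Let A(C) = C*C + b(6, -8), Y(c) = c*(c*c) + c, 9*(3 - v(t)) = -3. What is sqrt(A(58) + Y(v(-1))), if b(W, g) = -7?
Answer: sqrt(275187)/9 ≈ 58.287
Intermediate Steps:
v(t) = 10/3 (v(t) = 3 - 1/9*(-3) = 3 + 1/3 = 10/3)
Y(c) = c + c**3 (Y(c) = c*c**2 + c = c**3 + c = c + c**3)
A(C) = -7 + C**2 (A(C) = C*C - 7 = C**2 - 7 = -7 + C**2)
sqrt(A(58) + Y(v(-1))) = sqrt((-7 + 58**2) + (10/3 + (10/3)**3)) = sqrt((-7 + 3364) + (10/3 + 1000/27)) = sqrt(3357 + 1090/27) = sqrt(91729/27) = sqrt(275187)/9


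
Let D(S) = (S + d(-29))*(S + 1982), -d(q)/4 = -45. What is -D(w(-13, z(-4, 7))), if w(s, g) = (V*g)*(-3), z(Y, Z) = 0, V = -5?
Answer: -356760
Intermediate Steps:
w(s, g) = 15*g (w(s, g) = -5*g*(-3) = 15*g)
d(q) = 180 (d(q) = -4*(-45) = 180)
D(S) = (180 + S)*(1982 + S) (D(S) = (S + 180)*(S + 1982) = (180 + S)*(1982 + S))
-D(w(-13, z(-4, 7))) = -(356760 + (15*0)² + 2162*(15*0)) = -(356760 + 0² + 2162*0) = -(356760 + 0 + 0) = -1*356760 = -356760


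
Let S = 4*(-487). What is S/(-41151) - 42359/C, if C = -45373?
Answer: 1831501813/1867144323 ≈ 0.98091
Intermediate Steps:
S = -1948
S/(-41151) - 42359/C = -1948/(-41151) - 42359/(-45373) = -1948*(-1/41151) - 42359*(-1/45373) = 1948/41151 + 42359/45373 = 1831501813/1867144323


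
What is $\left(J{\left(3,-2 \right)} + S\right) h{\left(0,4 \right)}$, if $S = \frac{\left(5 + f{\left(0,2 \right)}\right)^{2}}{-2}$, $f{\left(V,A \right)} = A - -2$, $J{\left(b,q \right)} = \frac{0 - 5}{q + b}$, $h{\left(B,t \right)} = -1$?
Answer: $\frac{91}{2} \approx 45.5$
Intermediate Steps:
$J{\left(b,q \right)} = - \frac{5}{b + q}$
$f{\left(V,A \right)} = 2 + A$ ($f{\left(V,A \right)} = A + 2 = 2 + A$)
$S = - \frac{81}{2}$ ($S = \frac{\left(5 + \left(2 + 2\right)\right)^{2}}{-2} = \left(5 + 4\right)^{2} \left(- \frac{1}{2}\right) = 9^{2} \left(- \frac{1}{2}\right) = 81 \left(- \frac{1}{2}\right) = - \frac{81}{2} \approx -40.5$)
$\left(J{\left(3,-2 \right)} + S\right) h{\left(0,4 \right)} = \left(- \frac{5}{3 - 2} - \frac{81}{2}\right) \left(-1\right) = \left(- \frac{5}{1} - \frac{81}{2}\right) \left(-1\right) = \left(\left(-5\right) 1 - \frac{81}{2}\right) \left(-1\right) = \left(-5 - \frac{81}{2}\right) \left(-1\right) = \left(- \frac{91}{2}\right) \left(-1\right) = \frac{91}{2}$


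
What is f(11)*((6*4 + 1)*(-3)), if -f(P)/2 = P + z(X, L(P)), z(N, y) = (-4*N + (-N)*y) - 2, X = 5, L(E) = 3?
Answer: -3900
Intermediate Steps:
z(N, y) = -2 - 4*N - N*y (z(N, y) = (-4*N - N*y) - 2 = -2 - 4*N - N*y)
f(P) = 74 - 2*P (f(P) = -2*(P + (-2 - 4*5 - 1*5*3)) = -2*(P + (-2 - 20 - 15)) = -2*(P - 37) = -2*(-37 + P) = 74 - 2*P)
f(11)*((6*4 + 1)*(-3)) = (74 - 2*11)*((6*4 + 1)*(-3)) = (74 - 22)*((24 + 1)*(-3)) = 52*(25*(-3)) = 52*(-75) = -3900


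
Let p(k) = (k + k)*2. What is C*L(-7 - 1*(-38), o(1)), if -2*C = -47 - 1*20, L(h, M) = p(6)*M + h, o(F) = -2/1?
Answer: -1139/2 ≈ -569.50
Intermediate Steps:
p(k) = 4*k (p(k) = (2*k)*2 = 4*k)
o(F) = -2
L(h, M) = h + 24*M (L(h, M) = (4*6)*M + h = 24*M + h = h + 24*M)
C = 67/2 (C = -(-47 - 1*20)/2 = -(-47 - 20)/2 = -½*(-67) = 67/2 ≈ 33.500)
C*L(-7 - 1*(-38), o(1)) = 67*((-7 - 1*(-38)) + 24*(-2))/2 = 67*((-7 + 38) - 48)/2 = 67*(31 - 48)/2 = (67/2)*(-17) = -1139/2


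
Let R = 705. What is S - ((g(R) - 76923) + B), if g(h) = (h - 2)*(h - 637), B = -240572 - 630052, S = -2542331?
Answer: -1642588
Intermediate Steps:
B = -870624
g(h) = (-637 + h)*(-2 + h) (g(h) = (-2 + h)*(-637 + h) = (-637 + h)*(-2 + h))
S - ((g(R) - 76923) + B) = -2542331 - (((1274 + 705**2 - 639*705) - 76923) - 870624) = -2542331 - (((1274 + 497025 - 450495) - 76923) - 870624) = -2542331 - ((47804 - 76923) - 870624) = -2542331 - (-29119 - 870624) = -2542331 - 1*(-899743) = -2542331 + 899743 = -1642588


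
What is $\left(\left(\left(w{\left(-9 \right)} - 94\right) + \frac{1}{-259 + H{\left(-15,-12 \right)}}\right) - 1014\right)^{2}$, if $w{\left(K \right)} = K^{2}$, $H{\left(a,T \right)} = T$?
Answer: $\frac{77460909124}{73441} \approx 1.0547 \cdot 10^{6}$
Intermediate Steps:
$\left(\left(\left(w{\left(-9 \right)} - 94\right) + \frac{1}{-259 + H{\left(-15,-12 \right)}}\right) - 1014\right)^{2} = \left(\left(\left(\left(-9\right)^{2} - 94\right) + \frac{1}{-259 - 12}\right) - 1014\right)^{2} = \left(\left(\left(81 - 94\right) + \frac{1}{-271}\right) - 1014\right)^{2} = \left(\left(-13 - \frac{1}{271}\right) - 1014\right)^{2} = \left(- \frac{3524}{271} - 1014\right)^{2} = \left(- \frac{278318}{271}\right)^{2} = \frac{77460909124}{73441}$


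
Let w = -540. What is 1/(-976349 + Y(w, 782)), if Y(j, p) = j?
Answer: -1/976889 ≈ -1.0237e-6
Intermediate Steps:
1/(-976349 + Y(w, 782)) = 1/(-976349 - 540) = 1/(-976889) = -1/976889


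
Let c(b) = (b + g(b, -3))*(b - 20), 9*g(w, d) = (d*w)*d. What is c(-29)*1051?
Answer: 2986942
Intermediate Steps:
g(w, d) = w*d²/9 (g(w, d) = ((d*w)*d)/9 = (w*d²)/9 = w*d²/9)
c(b) = 2*b*(-20 + b) (c(b) = (b + (⅑)*b*(-3)²)*(b - 20) = (b + (⅑)*b*9)*(-20 + b) = (b + b)*(-20 + b) = (2*b)*(-20 + b) = 2*b*(-20 + b))
c(-29)*1051 = (2*(-29)*(-20 - 29))*1051 = (2*(-29)*(-49))*1051 = 2842*1051 = 2986942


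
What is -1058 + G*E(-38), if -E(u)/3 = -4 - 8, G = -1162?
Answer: -42890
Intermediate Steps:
E(u) = 36 (E(u) = -3*(-4 - 8) = -3*(-12) = 36)
-1058 + G*E(-38) = -1058 - 1162*36 = -1058 - 41832 = -42890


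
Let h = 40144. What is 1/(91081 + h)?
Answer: 1/131225 ≈ 7.6205e-6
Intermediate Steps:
1/(91081 + h) = 1/(91081 + 40144) = 1/131225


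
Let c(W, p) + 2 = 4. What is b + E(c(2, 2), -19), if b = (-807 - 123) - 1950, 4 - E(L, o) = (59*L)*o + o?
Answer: -615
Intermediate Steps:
c(W, p) = 2 (c(W, p) = -2 + 4 = 2)
E(L, o) = 4 - o - 59*L*o (E(L, o) = 4 - ((59*L)*o + o) = 4 - (59*L*o + o) = 4 - (o + 59*L*o) = 4 + (-o - 59*L*o) = 4 - o - 59*L*o)
b = -2880 (b = -930 - 1950 = -2880)
b + E(c(2, 2), -19) = -2880 + (4 - 1*(-19) - 59*2*(-19)) = -2880 + (4 + 19 + 2242) = -2880 + 2265 = -615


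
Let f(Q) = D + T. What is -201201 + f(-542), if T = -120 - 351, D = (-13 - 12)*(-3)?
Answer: -201597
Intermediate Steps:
D = 75 (D = -25*(-3) = 75)
T = -471
f(Q) = -396 (f(Q) = 75 - 471 = -396)
-201201 + f(-542) = -201201 - 396 = -201597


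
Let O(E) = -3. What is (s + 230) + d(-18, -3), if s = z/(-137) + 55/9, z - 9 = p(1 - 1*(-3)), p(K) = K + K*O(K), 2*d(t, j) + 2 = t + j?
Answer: 553873/2466 ≈ 224.60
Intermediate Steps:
d(t, j) = -1 + j/2 + t/2 (d(t, j) = -1 + (t + j)/2 = -1 + (j + t)/2 = -1 + (j/2 + t/2) = -1 + j/2 + t/2)
p(K) = -2*K (p(K) = K + K*(-3) = K - 3*K = -2*K)
z = 1 (z = 9 - 2*(1 - 1*(-3)) = 9 - 2*(1 + 3) = 9 - 2*4 = 9 - 8 = 1)
s = 7526/1233 (s = 1/(-137) + 55/9 = 1*(-1/137) + 55*(⅑) = -1/137 + 55/9 = 7526/1233 ≈ 6.1038)
(s + 230) + d(-18, -3) = (7526/1233 + 230) + (-1 + (½)*(-3) + (½)*(-18)) = 291116/1233 + (-1 - 3/2 - 9) = 291116/1233 - 23/2 = 553873/2466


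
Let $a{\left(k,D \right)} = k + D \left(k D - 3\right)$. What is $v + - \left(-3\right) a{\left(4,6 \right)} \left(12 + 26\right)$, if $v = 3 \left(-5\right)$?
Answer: $14805$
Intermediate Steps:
$a{\left(k,D \right)} = k + D \left(-3 + D k\right)$ ($a{\left(k,D \right)} = k + D \left(D k - 3\right) = k + D \left(-3 + D k\right)$)
$v = -15$
$v + - \left(-3\right) a{\left(4,6 \right)} \left(12 + 26\right) = -15 + - \left(-3\right) \left(4 - 18 + 4 \cdot 6^{2}\right) \left(12 + 26\right) = -15 + - \left(-3\right) \left(4 - 18 + 4 \cdot 36\right) 38 = -15 + - \left(-3\right) \left(4 - 18 + 144\right) 38 = -15 + - \left(-3\right) 130 \cdot 38 = -15 + \left(-1\right) \left(-390\right) 38 = -15 + 390 \cdot 38 = -15 + 14820 = 14805$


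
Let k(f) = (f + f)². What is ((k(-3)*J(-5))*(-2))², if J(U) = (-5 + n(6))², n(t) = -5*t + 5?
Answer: 4199040000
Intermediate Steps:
n(t) = 5 - 5*t
J(U) = 900 (J(U) = (-5 + (5 - 5*6))² = (-5 + (5 - 30))² = (-5 - 25)² = (-30)² = 900)
k(f) = 4*f² (k(f) = (2*f)² = 4*f²)
((k(-3)*J(-5))*(-2))² = (((4*(-3)²)*900)*(-2))² = (((4*9)*900)*(-2))² = ((36*900)*(-2))² = (32400*(-2))² = (-64800)² = 4199040000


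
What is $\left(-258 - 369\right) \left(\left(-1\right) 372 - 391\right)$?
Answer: $478401$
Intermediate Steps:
$\left(-258 - 369\right) \left(\left(-1\right) 372 - 391\right) = - 627 \left(-372 - 391\right) = \left(-627\right) \left(-763\right) = 478401$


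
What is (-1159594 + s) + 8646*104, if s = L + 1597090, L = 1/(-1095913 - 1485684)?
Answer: 3450769077959/2581597 ≈ 1.3367e+6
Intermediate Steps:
L = -1/2581597 (L = 1/(-2581597) = -1/2581597 ≈ -3.8736e-7)
s = 4123042752729/2581597 (s = -1/2581597 + 1597090 = 4123042752729/2581597 ≈ 1.5971e+6)
(-1159594 + s) + 8646*104 = (-1159594 + 4123042752729/2581597) + 8646*104 = 1129438361111/2581597 + 899184 = 3450769077959/2581597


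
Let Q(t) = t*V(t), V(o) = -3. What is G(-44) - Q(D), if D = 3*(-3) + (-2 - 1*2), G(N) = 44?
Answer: 5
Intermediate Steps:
D = -13 (D = -9 + (-2 - 2) = -9 - 4 = -13)
Q(t) = -3*t (Q(t) = t*(-3) = -3*t)
G(-44) - Q(D) = 44 - (-3)*(-13) = 44 - 1*39 = 44 - 39 = 5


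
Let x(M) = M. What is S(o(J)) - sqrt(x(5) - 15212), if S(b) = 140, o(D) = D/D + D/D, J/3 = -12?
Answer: 140 - I*sqrt(15207) ≈ 140.0 - 123.32*I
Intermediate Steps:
J = -36 (J = 3*(-12) = -36)
o(D) = 2 (o(D) = 1 + 1 = 2)
S(o(J)) - sqrt(x(5) - 15212) = 140 - sqrt(5 - 15212) = 140 - sqrt(-15207) = 140 - I*sqrt(15207)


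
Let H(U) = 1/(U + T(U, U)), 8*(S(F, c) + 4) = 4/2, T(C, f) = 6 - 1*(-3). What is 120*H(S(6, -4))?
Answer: 160/7 ≈ 22.857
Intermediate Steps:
T(C, f) = 9 (T(C, f) = 6 + 3 = 9)
S(F, c) = -15/4 (S(F, c) = -4 + (4/2)/8 = -4 + (4*(½))/8 = -4 + (⅛)*2 = -4 + ¼ = -15/4)
H(U) = 1/(9 + U) (H(U) = 1/(U + 9) = 1/(9 + U))
120*H(S(6, -4)) = 120/(9 - 15/4) = 120/(21/4) = 120*(4/21) = 160/7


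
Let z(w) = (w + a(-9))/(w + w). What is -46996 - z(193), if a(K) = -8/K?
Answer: -163265849/3474 ≈ -46997.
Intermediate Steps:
z(w) = (8/9 + w)/(2*w) (z(w) = (w - 8/(-9))/(w + w) = (w - 8*(-⅑))/((2*w)) = (w + 8/9)*(1/(2*w)) = (8/9 + w)*(1/(2*w)) = (8/9 + w)/(2*w))
-46996 - z(193) = -46996 - (8 + 9*193)/(18*193) = -46996 - (8 + 1737)/(18*193) = -46996 - 1745/(18*193) = -46996 - 1*1745/3474 = -46996 - 1745/3474 = -163265849/3474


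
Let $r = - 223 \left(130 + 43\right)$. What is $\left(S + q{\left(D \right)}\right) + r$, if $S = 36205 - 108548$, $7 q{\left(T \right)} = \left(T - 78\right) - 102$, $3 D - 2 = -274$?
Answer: $- \frac{332882}{3} \approx -1.1096 \cdot 10^{5}$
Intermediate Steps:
$D = - \frac{272}{3}$ ($D = \frac{2}{3} + \frac{1}{3} \left(-274\right) = \frac{2}{3} - \frac{274}{3} = - \frac{272}{3} \approx -90.667$)
$q{\left(T \right)} = - \frac{180}{7} + \frac{T}{7}$ ($q{\left(T \right)} = \frac{\left(T - 78\right) - 102}{7} = \frac{\left(-78 + T\right) - 102}{7} = \frac{-180 + T}{7} = - \frac{180}{7} + \frac{T}{7}$)
$r = -38579$ ($r = \left(-223\right) 173 = -38579$)
$S = -72343$
$\left(S + q{\left(D \right)}\right) + r = \left(-72343 + \left(- \frac{180}{7} + \frac{1}{7} \left(- \frac{272}{3}\right)\right)\right) - 38579 = \left(-72343 - \frac{116}{3}\right) - 38579 = - \frac{217145}{3} - 38579 = - \frac{332882}{3}$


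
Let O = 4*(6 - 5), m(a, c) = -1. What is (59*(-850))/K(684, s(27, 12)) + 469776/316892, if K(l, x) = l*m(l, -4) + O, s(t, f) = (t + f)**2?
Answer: 23840561/316892 ≈ 75.232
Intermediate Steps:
O = 4 (O = 4*1 = 4)
s(t, f) = (f + t)**2
K(l, x) = 4 - l (K(l, x) = l*(-1) + 4 = -l + 4 = 4 - l)
(59*(-850))/K(684, s(27, 12)) + 469776/316892 = (59*(-850))/(4 - 1*684) + 469776/316892 = -50150/(4 - 684) + 469776*(1/316892) = -50150/(-680) + 117444/79223 = -50150*(-1/680) + 117444/79223 = 295/4 + 117444/79223 = 23840561/316892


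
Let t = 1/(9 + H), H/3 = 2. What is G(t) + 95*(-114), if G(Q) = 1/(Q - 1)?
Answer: -151635/14 ≈ -10831.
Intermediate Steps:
H = 6 (H = 3*2 = 6)
t = 1/15 (t = 1/(9 + 6) = 1/15 ≈ 0.066667)
G(Q) = 1/(-1 + Q)
G(t) + 95*(-114) = 1/(-1 + 1/15) + 95*(-114) = 1/(-14/15) - 10830 = -15/14 - 10830 = -151635/14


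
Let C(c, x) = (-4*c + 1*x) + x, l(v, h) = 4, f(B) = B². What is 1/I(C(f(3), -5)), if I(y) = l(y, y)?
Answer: ¼ ≈ 0.25000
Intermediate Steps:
C(c, x) = -4*c + 2*x (C(c, x) = (-4*c + x) + x = (x - 4*c) + x = -4*c + 2*x)
I(y) = 4
1/I(C(f(3), -5)) = 1/4 = ¼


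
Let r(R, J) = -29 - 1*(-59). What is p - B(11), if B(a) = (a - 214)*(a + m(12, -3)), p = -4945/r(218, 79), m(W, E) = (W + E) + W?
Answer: 37987/6 ≈ 6331.2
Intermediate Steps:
m(W, E) = E + 2*W (m(W, E) = (E + W) + W = E + 2*W)
r(R, J) = 30 (r(R, J) = -29 + 59 = 30)
p = -989/6 (p = -4945/30 = -4945*1/30 = -989/6 ≈ -164.83)
B(a) = (-214 + a)*(21 + a) (B(a) = (a - 214)*(a + (-3 + 2*12)) = (-214 + a)*(a + (-3 + 24)) = (-214 + a)*(a + 21) = (-214 + a)*(21 + a))
p - B(11) = -989/6 - (-4494 + 11² - 193*11) = -989/6 - (-4494 + 121 - 2123) = -989/6 - 1*(-6496) = -989/6 + 6496 = 37987/6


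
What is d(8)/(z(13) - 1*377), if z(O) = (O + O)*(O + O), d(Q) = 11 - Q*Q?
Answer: -53/299 ≈ -0.17726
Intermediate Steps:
d(Q) = 11 - Q²
z(O) = 4*O² (z(O) = (2*O)*(2*O) = 4*O²)
d(8)/(z(13) - 1*377) = (11 - 1*8²)/(4*13² - 1*377) = (11 - 1*64)/(4*169 - 377) = (11 - 64)/(676 - 377) = -53/299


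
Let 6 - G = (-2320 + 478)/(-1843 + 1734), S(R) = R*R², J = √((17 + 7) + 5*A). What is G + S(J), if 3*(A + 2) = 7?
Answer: -1188/109 + 77*√231/9 ≈ 119.13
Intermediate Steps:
A = ⅓ (A = -2 + (⅓)*7 = -2 + 7/3 = ⅓ ≈ 0.33333)
J = √231/3 (J = √((17 + 7) + 5*(⅓)) = √(24 + 5/3) = √(77/3) = √231/3 ≈ 5.0662)
S(R) = R³
G = -1188/109 (G = 6 - (-2320 + 478)/(-1843 + 1734) = 6 - (-1842)/(-109) = 6 - (-1842)*(-1)/109 = 6 - 1*1842/109 = 6 - 1842/109 = -1188/109 ≈ -10.899)
G + S(J) = -1188/109 + (√231/3)³ = -1188/109 + 77*√231/9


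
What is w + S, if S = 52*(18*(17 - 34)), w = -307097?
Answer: -323009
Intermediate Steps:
S = -15912 (S = 52*(18*(-17)) = 52*(-306) = -15912)
w + S = -307097 - 15912 = -323009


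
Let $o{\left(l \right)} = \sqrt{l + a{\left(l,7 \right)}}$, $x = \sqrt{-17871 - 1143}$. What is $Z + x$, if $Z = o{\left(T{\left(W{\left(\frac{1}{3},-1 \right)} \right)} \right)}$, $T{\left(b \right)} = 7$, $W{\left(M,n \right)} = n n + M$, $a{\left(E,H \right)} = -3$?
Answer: $2 + i \sqrt{19014} \approx 2.0 + 137.89 i$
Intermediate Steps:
$W{\left(M,n \right)} = M + n^{2}$ ($W{\left(M,n \right)} = n^{2} + M = M + n^{2}$)
$x = i \sqrt{19014}$ ($x = \sqrt{-19014} = i \sqrt{19014} \approx 137.89 i$)
$o{\left(l \right)} = \sqrt{-3 + l}$ ($o{\left(l \right)} = \sqrt{l - 3} = \sqrt{-3 + l}$)
$Z = 2$ ($Z = \sqrt{-3 + 7} = \sqrt{4} = 2$)
$Z + x = 2 + i \sqrt{19014}$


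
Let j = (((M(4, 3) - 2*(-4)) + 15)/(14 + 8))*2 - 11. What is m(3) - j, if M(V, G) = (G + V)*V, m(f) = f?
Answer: 103/11 ≈ 9.3636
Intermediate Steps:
M(V, G) = V*(G + V)
j = -70/11 (j = (((4*(3 + 4) - 2*(-4)) + 15)/(14 + 8))*2 - 11 = (((4*7 + 8) + 15)/22)*2 - 11 = (((28 + 8) + 15)*(1/22))*2 - 11 = ((36 + 15)*(1/22))*2 - 11 = (51*(1/22))*2 - 11 = (51/22)*2 - 11 = 51/11 - 11 = -70/11 ≈ -6.3636)
m(3) - j = 3 - 1*(-70/11) = 3 + 70/11 = 103/11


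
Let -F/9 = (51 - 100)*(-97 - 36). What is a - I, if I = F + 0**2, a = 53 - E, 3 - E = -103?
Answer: 58600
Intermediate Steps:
E = 106 (E = 3 - 1*(-103) = 3 + 103 = 106)
a = -53 (a = 53 - 1*106 = 53 - 106 = -53)
F = -58653 (F = -9*(51 - 100)*(-97 - 36) = -(-441)*(-133) = -9*6517 = -58653)
I = -58653 (I = -58653 + 0**2 = -58653 + 0 = -58653)
a - I = -53 - 1*(-58653) = -53 + 58653 = 58600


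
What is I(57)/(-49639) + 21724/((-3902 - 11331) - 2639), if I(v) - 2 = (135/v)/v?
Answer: -97325069565/80065125772 ≈ -1.2156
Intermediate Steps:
I(v) = 2 + 135/v**2 (I(v) = 2 + (135/v)/v = 2 + 135/v**2)
I(57)/(-49639) + 21724/((-3902 - 11331) - 2639) = (2 + 135/57**2)/(-49639) + 21724/((-3902 - 11331) - 2639) = (2 + 135*(1/3249))*(-1/49639) + 21724/(-15233 - 2639) = (2 + 15/361)*(-1/49639) + 21724/(-17872) = (737/361)*(-1/49639) + 21724*(-1/17872) = -737/17919679 - 5431/4468 = -97325069565/80065125772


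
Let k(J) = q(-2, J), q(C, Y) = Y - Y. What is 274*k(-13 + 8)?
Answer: 0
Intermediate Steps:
q(C, Y) = 0
k(J) = 0
274*k(-13 + 8) = 274*0 = 0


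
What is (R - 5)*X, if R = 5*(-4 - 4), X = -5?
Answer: 225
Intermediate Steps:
R = -40 (R = 5*(-8) = -40)
(R - 5)*X = (-40 - 5)*(-5) = -45*(-5) = 225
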